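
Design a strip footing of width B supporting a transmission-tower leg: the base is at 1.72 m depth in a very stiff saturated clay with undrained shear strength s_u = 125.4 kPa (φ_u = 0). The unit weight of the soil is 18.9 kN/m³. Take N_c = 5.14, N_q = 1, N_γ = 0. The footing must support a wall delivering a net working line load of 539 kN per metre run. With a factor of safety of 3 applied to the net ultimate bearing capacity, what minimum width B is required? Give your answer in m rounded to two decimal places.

B = 2.51 m

q = γ·D_f = 18.9 × 1.72 = 32.508 kPa.
c·N_c = 125.4 × 5.14 = 644.56 kPa
q·N_q = 32.508 × 1 = 32.508 kPa
q_ult = 644.56 + 32.508 = 677.06 kPa.
For φ = 0 the ½γBN_γ term vanishes, so q_ult is independent of B. q_net = 677.06 − 32.508 = 644.56 kPa; q_all(net) = 644.56/3 = 214.85 kPa.
Required width B = w / q_all(net) = 539 / 214.85 = 2.509 m.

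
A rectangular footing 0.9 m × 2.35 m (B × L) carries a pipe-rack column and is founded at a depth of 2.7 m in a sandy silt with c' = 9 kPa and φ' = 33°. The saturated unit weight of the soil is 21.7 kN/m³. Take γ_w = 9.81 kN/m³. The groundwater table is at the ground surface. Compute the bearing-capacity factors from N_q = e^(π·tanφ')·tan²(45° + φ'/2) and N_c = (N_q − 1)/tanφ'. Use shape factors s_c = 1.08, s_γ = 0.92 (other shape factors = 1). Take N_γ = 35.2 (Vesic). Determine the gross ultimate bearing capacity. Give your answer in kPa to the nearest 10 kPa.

tan33° = 0.6494, so N_q = e^(π×0.6494)·tan²(61.5°) = 7.692 × 3.392 = 26.09.
N_c = (26.09 − 1)/tan33° = 38.64.
With the water table at the surface the whole profile is submerged: γ' = 21.7 − 9.81 = 11.89 kN/m³, so q = γ'·D_f = 32.103 kPa; the same γ' applies in the ½γBN_γ term.
q_ult = c·N_c·s_c + q·N_q + 0.5·γ·B·N_γ·s_γ
     = 9 × 38.638 × 1.08 + 32.103 × 26.092 + 0.5 × 11.89 × 0.9 × 35.2 × 0.92
     = 375.56 + 837.63 + 173.27 = 1386.5 kPa.

q_ult ≈ 1390 kPa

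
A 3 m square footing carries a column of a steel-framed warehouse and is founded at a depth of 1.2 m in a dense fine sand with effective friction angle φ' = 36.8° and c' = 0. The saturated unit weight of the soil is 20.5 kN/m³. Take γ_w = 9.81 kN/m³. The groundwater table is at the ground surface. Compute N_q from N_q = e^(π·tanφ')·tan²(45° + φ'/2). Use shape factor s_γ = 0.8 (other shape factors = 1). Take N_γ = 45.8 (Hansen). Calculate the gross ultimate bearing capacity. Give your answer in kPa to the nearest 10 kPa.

q_ult ≈ 1120 kPa

tan36.8° = 0.7481, so N_q = e^(π×0.7481)·tan²(63.4°) = 10.488 × 3.988 = 41.82.
Water table at ground surface, so effective unit weight γ' = 20.5 − 9.81 = 10.69 kN/m³ is used throughout; overburden q = 10.69 × 1.2 = 12.828 kPa; the same γ' applies in the ½γBN_γ term.
Surcharge term q·N_q = 12.828 × 41.823 = 536.51 kPa; self-weight term 0.5·γ·B·N_γ·s_γ = 0.5 × 10.69 × 3 × 45.8 × 0.8 = 587.52 kPa.
q_ult = 536.51 + 587.52 = 1124 kPa.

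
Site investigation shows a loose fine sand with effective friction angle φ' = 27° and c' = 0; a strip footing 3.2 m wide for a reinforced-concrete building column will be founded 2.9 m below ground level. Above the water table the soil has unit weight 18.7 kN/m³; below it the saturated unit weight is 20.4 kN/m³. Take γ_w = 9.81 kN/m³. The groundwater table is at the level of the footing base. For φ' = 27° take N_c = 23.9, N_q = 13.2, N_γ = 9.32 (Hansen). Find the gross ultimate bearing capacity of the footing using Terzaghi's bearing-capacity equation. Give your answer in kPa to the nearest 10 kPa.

q_ult ≈ 870 kPa

q = γ·D_f = 18.7 × 2.9 = 54.23 kPa.
For the ½γBN_γ term take γ' = 20.4 − 9.81 = 10.59 kN/m³ (soil below base is submerged).
q·N_q = 54.23 × 13.2 = 715.84 kPa
0.5·γ·B·N_γ = 0.5 × 10.59 × 3.2 × 9.32 = 157.92 kPa
q_ult = 715.84 + 157.92 = 873.75 kPa.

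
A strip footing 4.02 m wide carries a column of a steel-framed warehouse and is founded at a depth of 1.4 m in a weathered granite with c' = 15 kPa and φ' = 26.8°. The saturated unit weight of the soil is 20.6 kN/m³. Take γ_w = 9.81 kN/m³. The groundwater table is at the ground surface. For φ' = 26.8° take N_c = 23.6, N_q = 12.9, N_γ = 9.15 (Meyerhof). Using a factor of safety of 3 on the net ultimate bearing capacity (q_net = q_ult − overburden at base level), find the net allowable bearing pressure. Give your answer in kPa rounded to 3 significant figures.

q_all(net) ≈ 244 kPa

γ' = 20.6 − 9.81 = 10.79 kN/m³ (submerged throughout). q = 10.79 × 1.4 = 15.106 kPa; the same γ' applies in the ½γBN_γ term.
c·N_c = 15 × 23.6 = 354 kPa
q·N_q = 15.106 × 12.9 = 194.87 kPa
0.5·γ·B·N_γ = 0.5 × 10.79 × 4.02 × 9.15 = 198.44 kPa
q_ult = 354 + 194.87 + 198.44 = 747.31 kPa.
q_net = 747.31 − 15.106 = 732.21 kPa.
q_all(net) = 732.21 / 3 = 244.07 kPa.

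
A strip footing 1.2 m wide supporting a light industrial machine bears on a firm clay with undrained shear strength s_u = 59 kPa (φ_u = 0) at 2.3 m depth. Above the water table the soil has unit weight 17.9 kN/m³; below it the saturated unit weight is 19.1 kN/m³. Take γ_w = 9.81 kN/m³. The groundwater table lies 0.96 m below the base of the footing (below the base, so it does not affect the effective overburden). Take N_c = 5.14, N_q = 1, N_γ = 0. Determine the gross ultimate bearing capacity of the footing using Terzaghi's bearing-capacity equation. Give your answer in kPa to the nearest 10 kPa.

Effective surcharge at the founding depth q = γ·D_f = 17.9 × 2.3 = 41.17 kPa.
q_ult = c·N_c + q·N_q
     = 59 × 5.14 + 41.17 × 1
     = 303.26 + 41.17 = 344.43 kPa.

q_ult ≈ 340 kPa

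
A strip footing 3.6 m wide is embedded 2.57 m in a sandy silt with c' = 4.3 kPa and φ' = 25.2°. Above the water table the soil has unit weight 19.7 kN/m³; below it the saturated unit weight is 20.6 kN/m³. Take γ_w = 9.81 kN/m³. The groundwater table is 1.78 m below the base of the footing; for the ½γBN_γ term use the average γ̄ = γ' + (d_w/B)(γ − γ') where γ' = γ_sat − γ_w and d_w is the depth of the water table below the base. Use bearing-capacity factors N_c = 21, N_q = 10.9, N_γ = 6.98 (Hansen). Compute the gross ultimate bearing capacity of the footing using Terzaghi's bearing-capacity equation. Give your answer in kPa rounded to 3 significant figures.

q_ult ≈ 833 kPa

q = γ·D_f = 19.7 × 2.57 = 50.629 kPa.
γ' = 10.79 kN/m³; averaging over the depth B below the base, γ̄ = γ' + (d_w/B)(γ − γ') = 15.195 kN/m³.
c·N_c = 4.3 × 21 = 90.3 kPa
q·N_q = 50.629 × 10.9 = 551.86 kPa
0.5·γ·B·N_γ = 0.5 × 15.195 × 3.6 × 6.98 = 190.92 kPa
q_ult = 90.3 + 551.86 + 190.92 = 833.07 kPa.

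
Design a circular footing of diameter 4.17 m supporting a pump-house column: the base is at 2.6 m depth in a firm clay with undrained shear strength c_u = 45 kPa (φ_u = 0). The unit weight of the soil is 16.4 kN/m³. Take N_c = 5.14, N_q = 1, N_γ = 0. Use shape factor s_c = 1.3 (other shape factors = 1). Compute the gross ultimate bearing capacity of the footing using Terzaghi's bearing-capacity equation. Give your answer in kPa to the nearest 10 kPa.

Effective surcharge at the founding depth q = γ·D_f = 16.4 × 2.6 = 42.64 kPa.
q_ult = c·N_c·s_c + q·N_q
     = 45 × 5.14 × 1.3 + 42.64 × 1
     = 300.69 + 42.64 = 343.33 kPa.

q_ult ≈ 340 kPa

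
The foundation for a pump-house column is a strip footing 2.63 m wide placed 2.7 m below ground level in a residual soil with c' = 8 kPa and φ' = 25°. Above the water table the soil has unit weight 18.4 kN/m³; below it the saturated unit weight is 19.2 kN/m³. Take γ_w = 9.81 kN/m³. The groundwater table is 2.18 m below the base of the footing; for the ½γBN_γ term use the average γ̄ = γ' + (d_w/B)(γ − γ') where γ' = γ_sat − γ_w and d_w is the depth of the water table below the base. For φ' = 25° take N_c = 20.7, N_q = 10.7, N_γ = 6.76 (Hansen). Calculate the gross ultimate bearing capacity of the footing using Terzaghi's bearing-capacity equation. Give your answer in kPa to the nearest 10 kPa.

q_ult ≈ 850 kPa

Overburden at base level: q = 18.4 × 2.7 = 49.68 kPa.
The water table is 2.18 m below the base (< B = 2.63 m), so the ½γBN_γ term uses γ̄ = γ' + (d_w/B)(γ − γ') = 9.39 + (2.18/2.63)(18.4 − 9.39) = 16.858 kN/m³.
Cohesion term c·N_c = 8 × 20.7 = 165.6 kPa; surcharge term q·N_q = 49.68 × 10.7 = 531.58 kPa; self-weight term 0.5·γ·B·N_γ = 0.5 × 16.858 × 2.63 × 6.76 = 149.86 kPa.
q_ult = 165.6 + 531.58 + 149.86 = 847.04 kPa.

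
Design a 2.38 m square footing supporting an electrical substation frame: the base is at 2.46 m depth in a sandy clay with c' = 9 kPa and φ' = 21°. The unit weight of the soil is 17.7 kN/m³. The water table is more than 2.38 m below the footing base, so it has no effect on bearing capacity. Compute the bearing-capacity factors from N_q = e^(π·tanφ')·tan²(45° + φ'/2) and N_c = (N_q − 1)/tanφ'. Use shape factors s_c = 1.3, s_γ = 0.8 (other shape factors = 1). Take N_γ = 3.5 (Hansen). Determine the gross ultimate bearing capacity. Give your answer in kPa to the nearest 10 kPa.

tan21° = 0.3839, so N_q = e^(π×0.3839)·tan²(55.5°) = 3.34 × 2.117 = 7.07.
N_c = (7.07 − 1)/tan21° = 15.81.
q = γ·D_f = 17.7 × 2.46 = 43.542 kPa.
c·N_c·s_c = 9 × 15.815 × 1.3 = 185.03 kPa
q·N_q = 43.542 × 7.0708 = 307.88 kPa
0.5·γ·B·N_γ·s_γ = 0.5 × 17.7 × 2.38 × 3.5 × 0.8 = 58.976 kPa
q_ult = 185.03 + 307.88 + 58.976 = 551.89 kPa.

q_ult ≈ 550 kPa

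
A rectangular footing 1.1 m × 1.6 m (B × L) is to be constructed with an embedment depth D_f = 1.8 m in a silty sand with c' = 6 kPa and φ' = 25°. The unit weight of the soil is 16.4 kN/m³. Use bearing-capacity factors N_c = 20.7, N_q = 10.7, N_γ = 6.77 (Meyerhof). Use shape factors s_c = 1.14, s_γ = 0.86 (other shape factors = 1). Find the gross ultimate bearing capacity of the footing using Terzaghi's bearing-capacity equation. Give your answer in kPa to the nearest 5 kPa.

q = γ·D_f = 16.4 × 1.8 = 29.52 kPa.
c·N_c·s_c = 6 × 20.7 × 1.14 = 141.59 kPa
q·N_q = 29.52 × 10.7 = 315.86 kPa
0.5·γ·B·N_γ·s_γ = 0.5 × 16.4 × 1.1 × 6.77 × 0.86 = 52.516 kPa
q_ult = 141.59 + 315.86 + 52.516 = 509.97 kPa.

q_ult ≈ 510 kPa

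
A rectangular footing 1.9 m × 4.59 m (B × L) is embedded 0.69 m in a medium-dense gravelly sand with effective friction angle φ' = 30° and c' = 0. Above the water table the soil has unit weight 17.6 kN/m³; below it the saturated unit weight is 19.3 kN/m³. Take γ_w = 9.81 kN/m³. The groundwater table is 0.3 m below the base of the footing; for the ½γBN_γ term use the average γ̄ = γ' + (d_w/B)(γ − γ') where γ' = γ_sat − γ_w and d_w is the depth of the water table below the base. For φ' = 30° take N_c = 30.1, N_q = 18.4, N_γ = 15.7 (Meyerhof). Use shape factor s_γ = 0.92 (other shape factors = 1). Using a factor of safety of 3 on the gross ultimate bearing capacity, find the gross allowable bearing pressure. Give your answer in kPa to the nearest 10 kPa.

q_all ≈ 120 kPa

q = γ·D_f = 17.6 × 0.69 = 12.144 kPa.
γ' = 9.49 kN/m³; averaging over the depth B below the base, γ̄ = γ' + (d_w/B)(γ − γ') = 10.771 kN/m³.
q·N_q = 12.144 × 18.4 = 223.45 kPa
0.5·γ·B·N_γ·s_γ = 0.5 × 10.771 × 1.9 × 15.7 × 0.92 = 147.79 kPa
q_ult = 223.45 + 147.79 = 371.24 kPa.
q_all = 371.24 / 3 = 123.75 kPa.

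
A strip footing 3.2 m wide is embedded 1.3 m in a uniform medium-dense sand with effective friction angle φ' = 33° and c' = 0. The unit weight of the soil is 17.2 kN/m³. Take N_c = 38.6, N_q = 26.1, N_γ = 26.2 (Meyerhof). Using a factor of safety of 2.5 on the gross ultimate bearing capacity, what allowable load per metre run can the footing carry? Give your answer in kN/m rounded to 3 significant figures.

≈ 1670 kN/m

Effective surcharge at the founding depth q = γ·D_f = 17.2 × 1.3 = 22.36 kPa.
q_ult = q·N_q + 0.5·γ·B·N_γ
     = 22.36 × 26.1 + 0.5 × 17.2 × 3.2 × 26.2
     = 583.6 + 721.02 = 1304.6 kPa.
Gross allowable pressure q_all = 1304.6 / 2.5 = 521.85 kPa.
Allowable wall load = q_all × B = 521.85 × 3.2 = 1669.9 kN per metre run.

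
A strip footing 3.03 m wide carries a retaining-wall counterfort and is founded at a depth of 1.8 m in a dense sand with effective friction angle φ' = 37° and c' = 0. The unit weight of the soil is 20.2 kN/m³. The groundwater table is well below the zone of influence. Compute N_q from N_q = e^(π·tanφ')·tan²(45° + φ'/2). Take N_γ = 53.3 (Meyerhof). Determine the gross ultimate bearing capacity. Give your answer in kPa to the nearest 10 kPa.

tan37° = 0.7536, so N_q = e^(π×0.7536)·tan²(63.5°) = 10.669 × 4.023 = 42.92.
Overburden at base level: q = 20.2 × 1.8 = 36.36 kPa.
Surcharge term q·N_q = 36.36 × 42.92 = 1560.6 kPa; self-weight term 0.5·γ·B·N_γ = 0.5 × 20.2 × 3.03 × 53.3 = 1631.1 kPa.
q_ult = 1560.6 + 1631.1 = 3191.7 kPa.

q_ult ≈ 3190 kPa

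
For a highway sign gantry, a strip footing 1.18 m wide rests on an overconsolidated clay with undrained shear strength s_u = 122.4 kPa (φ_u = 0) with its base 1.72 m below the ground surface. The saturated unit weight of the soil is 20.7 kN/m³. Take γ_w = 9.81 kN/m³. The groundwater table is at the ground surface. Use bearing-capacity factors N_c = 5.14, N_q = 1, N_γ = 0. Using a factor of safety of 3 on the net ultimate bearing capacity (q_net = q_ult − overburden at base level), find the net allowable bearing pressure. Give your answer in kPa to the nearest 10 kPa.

With the water table at the surface the whole profile is submerged: γ' = 20.7 − 9.81 = 10.89 kN/m³, so q = γ'·D_f = 18.731 kPa.
q_ult = c·N_c + q·N_q
     = 122.4 × 5.14 + 18.731 × 1
     = 629.14 + 18.731 = 647.87 kPa.
q_net = 647.87 − 18.731 = 629.14 kPa.
q_all(net) = 629.14 / 3 = 209.71 kPa.

q_all(net) ≈ 210 kPa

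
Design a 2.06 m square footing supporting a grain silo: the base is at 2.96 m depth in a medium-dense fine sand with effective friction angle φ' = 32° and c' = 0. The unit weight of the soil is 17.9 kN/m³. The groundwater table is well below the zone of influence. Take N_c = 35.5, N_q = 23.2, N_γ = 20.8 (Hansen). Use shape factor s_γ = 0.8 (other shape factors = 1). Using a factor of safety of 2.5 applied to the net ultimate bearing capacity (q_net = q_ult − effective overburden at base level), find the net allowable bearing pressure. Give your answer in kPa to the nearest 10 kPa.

Overburden at base level: q = 17.9 × 2.96 = 52.984 kPa.
Surcharge term q·N_q = 52.984 × 23.2 = 1229.2 kPa; self-weight term 0.5·γ·B·N_γ·s_γ = 0.5 × 17.9 × 2.06 × 20.8 × 0.8 = 306.79 kPa.
q_ult = 1229.2 + 306.79 = 1536 kPa.
Net ultimate: q_net = 1536 − 52.984 = 1483 kPa.
q_all(net) = 1483 / 2.5 = 593.21 kPa.

q_all(net) ≈ 590 kPa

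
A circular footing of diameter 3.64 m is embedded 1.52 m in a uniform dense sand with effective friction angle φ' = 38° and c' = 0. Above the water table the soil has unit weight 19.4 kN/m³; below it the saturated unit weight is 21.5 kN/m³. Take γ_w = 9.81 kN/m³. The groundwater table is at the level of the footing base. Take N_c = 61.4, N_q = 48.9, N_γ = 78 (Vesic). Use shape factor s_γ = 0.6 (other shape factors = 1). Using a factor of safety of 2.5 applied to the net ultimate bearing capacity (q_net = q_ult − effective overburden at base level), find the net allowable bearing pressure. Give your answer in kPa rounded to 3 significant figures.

q_all(net) ≈ 963 kPa

Effective surcharge at the founding depth q = γ·D_f = 19.4 × 1.52 = 29.488 kPa.
The water table coincides with the base, so in the self-weight term γ → γ' = 11.69 kN/m³.
q_ult = q·N_q + 0.5·γ·B·N_γ·s_γ
     = 29.488 × 48.9 + 0.5 × 11.69 × 3.64 × 78 × 0.6
     = 1442 + 995.71 = 2437.7 kPa.
Net ultimate: q_net = 2437.7 − 29.488 = 2408.2 kPa.
q_all(net) = 2408.2 / 2.5 = 963.27 kPa.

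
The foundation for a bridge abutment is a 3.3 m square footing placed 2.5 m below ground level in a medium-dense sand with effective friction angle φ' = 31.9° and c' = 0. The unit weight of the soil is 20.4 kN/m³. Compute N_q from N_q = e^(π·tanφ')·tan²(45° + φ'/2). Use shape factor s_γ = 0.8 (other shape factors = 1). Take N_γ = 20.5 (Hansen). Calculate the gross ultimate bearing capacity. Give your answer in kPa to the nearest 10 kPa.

tan31.9° = 0.6224, so N_q = e^(π×0.6224)·tan²(60.95°) = 7.067 × 3.241 = 22.91.
Effective surcharge at the founding depth q = γ·D_f = 20.4 × 2.5 = 51 kPa.
q_ult = q·N_q + 0.5·γ·B·N_γ·s_γ
     = 51 × 22.907 + 0.5 × 20.4 × 3.3 × 20.5 × 0.8
     = 1168.2 + 552.02 = 1720.3 kPa.

q_ult ≈ 1720 kPa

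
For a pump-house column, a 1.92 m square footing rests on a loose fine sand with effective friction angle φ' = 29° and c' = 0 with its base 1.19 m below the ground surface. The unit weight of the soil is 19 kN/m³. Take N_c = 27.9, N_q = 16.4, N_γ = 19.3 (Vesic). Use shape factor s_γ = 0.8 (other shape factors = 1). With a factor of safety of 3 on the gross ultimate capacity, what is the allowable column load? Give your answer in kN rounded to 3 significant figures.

P_all ≈ 802 kN

q = γ·D_f = 19 × 1.19 = 22.61 kPa.
q·N_q = 22.61 × 16.4 = 370.8 kPa
0.5·γ·B·N_γ·s_γ = 0.5 × 19 × 1.92 × 19.3 × 0.8 = 281.63 kPa
q_ult = 370.8 + 281.63 = 652.43 kPa.
Gross allowable pressure q_all = 652.43 / 3 = 217.48 kPa.
Footing area = 3.6864 m², so allowable column load = 217.48 × 3.6864 = 801.71 kN.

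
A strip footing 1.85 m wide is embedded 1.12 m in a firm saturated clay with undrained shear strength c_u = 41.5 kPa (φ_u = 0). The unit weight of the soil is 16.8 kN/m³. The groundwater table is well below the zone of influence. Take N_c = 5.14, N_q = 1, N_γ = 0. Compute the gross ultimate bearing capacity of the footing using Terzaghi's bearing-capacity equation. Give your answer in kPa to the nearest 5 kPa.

q_ult ≈ 230 kPa

Overburden at base level: q = 16.8 × 1.12 = 18.816 kPa.
Cohesion term c·N_c = 41.5 × 5.14 = 213.31 kPa; surcharge term q·N_q = 18.816 × 1 = 18.816 kPa.
q_ult = 213.31 + 18.816 = 232.13 kPa.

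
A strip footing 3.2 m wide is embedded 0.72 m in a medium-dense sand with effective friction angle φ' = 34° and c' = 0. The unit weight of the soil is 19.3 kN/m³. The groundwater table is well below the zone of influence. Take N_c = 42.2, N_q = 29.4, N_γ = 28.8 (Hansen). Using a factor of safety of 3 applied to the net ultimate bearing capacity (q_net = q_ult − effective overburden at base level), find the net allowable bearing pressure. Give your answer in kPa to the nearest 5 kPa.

q_all(net) ≈ 430 kPa

Overburden at base level: q = 19.3 × 0.72 = 13.896 kPa.
Surcharge term q·N_q = 13.896 × 29.4 = 408.54 kPa; self-weight term 0.5·γ·B·N_γ = 0.5 × 19.3 × 3.2 × 28.8 = 889.34 kPa.
q_ult = 408.54 + 889.34 = 1297.9 kPa.
Net ultimate: q_net = 1297.9 − 13.896 = 1284 kPa.
q_all(net) = 1284 / 3 = 428 kPa.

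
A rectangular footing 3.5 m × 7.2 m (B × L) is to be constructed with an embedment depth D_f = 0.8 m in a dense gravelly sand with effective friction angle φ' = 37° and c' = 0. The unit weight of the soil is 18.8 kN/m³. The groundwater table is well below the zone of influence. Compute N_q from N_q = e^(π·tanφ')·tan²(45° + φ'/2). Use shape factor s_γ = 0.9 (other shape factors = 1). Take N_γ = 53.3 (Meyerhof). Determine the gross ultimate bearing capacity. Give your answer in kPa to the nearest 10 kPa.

q_ult ≈ 2220 kPa

tan37° = 0.7536, so N_q = e^(π×0.7536)·tan²(63.5°) = 10.669 × 4.023 = 42.92.
Overburden at base level: q = 18.8 × 0.8 = 15.04 kPa.
Surcharge term q·N_q = 15.04 × 42.92 = 645.52 kPa; self-weight term 0.5·γ·B·N_γ·s_γ = 0.5 × 18.8 × 3.5 × 53.3 × 0.9 = 1578.2 kPa.
q_ult = 645.52 + 1578.2 = 2223.7 kPa.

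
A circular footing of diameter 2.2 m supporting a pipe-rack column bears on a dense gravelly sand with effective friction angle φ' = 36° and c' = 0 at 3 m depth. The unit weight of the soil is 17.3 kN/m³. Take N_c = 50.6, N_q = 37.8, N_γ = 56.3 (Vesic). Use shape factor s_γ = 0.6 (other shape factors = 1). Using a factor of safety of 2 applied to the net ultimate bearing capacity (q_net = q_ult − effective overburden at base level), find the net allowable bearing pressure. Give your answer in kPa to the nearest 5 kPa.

q_all(net) ≈ 1275 kPa

Overburden at base level: q = 17.3 × 3 = 51.9 kPa.
Surcharge term q·N_q = 51.9 × 37.8 = 1961.8 kPa; self-weight term 0.5·γ·B·N_γ·s_γ = 0.5 × 17.3 × 2.2 × 56.3 × 0.6 = 642.83 kPa.
q_ult = 1961.8 + 642.83 = 2604.7 kPa.
Net ultimate: q_net = 2604.7 − 51.9 = 2552.8 kPa.
q_all(net) = 2552.8 / 2 = 1276.4 kPa.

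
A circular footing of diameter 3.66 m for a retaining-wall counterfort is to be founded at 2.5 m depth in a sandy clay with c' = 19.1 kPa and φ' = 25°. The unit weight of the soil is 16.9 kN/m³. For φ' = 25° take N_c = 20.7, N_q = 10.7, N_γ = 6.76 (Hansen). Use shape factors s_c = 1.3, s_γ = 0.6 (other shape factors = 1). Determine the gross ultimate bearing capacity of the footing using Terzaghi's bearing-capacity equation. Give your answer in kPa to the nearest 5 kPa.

q_ult ≈ 1090 kPa

q = γ·D_f = 16.9 × 2.5 = 42.25 kPa.
c·N_c·s_c = 19.1 × 20.7 × 1.3 = 513.98 kPa
q·N_q = 42.25 × 10.7 = 452.07 kPa
0.5·γ·B·N_γ·s_γ = 0.5 × 16.9 × 3.66 × 6.76 × 0.6 = 125.44 kPa
q_ult = 513.98 + 452.07 + 125.44 = 1091.5 kPa.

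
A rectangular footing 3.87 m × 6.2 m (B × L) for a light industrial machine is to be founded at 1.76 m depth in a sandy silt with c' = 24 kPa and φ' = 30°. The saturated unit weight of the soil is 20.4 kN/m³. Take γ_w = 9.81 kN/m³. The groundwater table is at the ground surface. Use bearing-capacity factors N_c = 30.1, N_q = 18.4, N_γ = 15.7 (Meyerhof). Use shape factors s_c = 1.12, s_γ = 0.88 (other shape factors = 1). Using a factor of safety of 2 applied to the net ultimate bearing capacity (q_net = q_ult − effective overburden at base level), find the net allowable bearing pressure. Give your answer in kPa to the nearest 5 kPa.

With the water table at the surface the whole profile is submerged: γ' = 20.4 − 9.81 = 10.59 kN/m³, so q = γ'·D_f = 18.638 kPa; the same γ' applies in the ½γBN_γ term.
q_ult = c·N_c·s_c + q·N_q + 0.5·γ·B·N_γ·s_γ
     = 24 × 30.1 × 1.12 + 18.638 × 18.4 + 0.5 × 10.59 × 3.87 × 15.7 × 0.88
     = 809.09 + 342.95 + 283.11 = 1435.1 kPa.
Net ultimate: q_net = 1435.1 − 18.638 = 1416.5 kPa.
q_all(net) = 1416.5 / 2 = 708.25 kPa.

q_all(net) ≈ 710 kPa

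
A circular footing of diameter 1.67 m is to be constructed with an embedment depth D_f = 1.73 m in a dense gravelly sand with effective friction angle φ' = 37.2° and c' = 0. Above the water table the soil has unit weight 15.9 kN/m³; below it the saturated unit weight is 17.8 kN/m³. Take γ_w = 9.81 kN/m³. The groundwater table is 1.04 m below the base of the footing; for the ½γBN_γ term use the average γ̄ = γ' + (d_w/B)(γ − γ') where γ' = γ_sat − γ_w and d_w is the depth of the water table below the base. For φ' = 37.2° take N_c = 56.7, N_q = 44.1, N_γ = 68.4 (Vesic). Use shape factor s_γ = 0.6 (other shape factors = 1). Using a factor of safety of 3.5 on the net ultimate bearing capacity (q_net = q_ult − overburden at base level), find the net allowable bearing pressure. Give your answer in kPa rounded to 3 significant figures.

q = γ·D_f = 15.9 × 1.73 = 27.507 kPa.
γ' = 7.99 kN/m³; averaging over the depth B below the base, γ̄ = γ' + (d_w/B)(γ − γ') = 12.916 kN/m³.
q·N_q = 27.507 × 44.1 = 1213.1 kPa
0.5·γ·B·N_γ·s_γ = 0.5 × 12.916 × 1.67 × 68.4 × 0.6 = 442.61 kPa
q_ult = 1213.1 + 442.61 = 1655.7 kPa.
q_net = 1655.7 − 27.507 = 1628.2 kPa.
q_all(net) = 1628.2 / 3.5 = 465.19 kPa.

q_all(net) ≈ 465 kPa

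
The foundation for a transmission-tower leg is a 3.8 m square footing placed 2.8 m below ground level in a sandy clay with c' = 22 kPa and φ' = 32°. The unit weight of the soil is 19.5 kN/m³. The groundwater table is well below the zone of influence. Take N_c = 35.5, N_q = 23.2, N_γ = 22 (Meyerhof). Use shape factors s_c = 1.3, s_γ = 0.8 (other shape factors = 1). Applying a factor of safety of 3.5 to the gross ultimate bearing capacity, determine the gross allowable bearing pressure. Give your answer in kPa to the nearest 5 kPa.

q_all ≈ 840 kPa

Effective surcharge at the founding depth q = γ·D_f = 19.5 × 2.8 = 54.6 kPa.
q_ult = c·N_c·s_c + q·N_q + 0.5·γ·B·N_γ·s_γ
     = 22 × 35.5 × 1.3 + 54.6 × 23.2 + 0.5 × 19.5 × 3.8 × 22 × 0.8
     = 1015.3 + 1266.7 + 652.08 = 2934.1 kPa.
q_all = q_ult / FS = 2934.1 / 3.5 = 838.31 kPa.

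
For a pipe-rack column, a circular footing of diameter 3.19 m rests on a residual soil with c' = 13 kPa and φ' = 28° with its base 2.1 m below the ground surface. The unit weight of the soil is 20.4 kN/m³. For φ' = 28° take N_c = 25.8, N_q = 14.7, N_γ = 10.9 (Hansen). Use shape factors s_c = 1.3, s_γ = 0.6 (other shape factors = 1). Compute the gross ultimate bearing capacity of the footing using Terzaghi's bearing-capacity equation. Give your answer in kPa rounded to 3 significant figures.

q_ult ≈ 1280 kPa

q = γ·D_f = 20.4 × 2.1 = 42.84 kPa.
c·N_c·s_c = 13 × 25.8 × 1.3 = 436.02 kPa
q·N_q = 42.84 × 14.7 = 629.75 kPa
0.5·γ·B·N_γ·s_γ = 0.5 × 20.4 × 3.19 × 10.9 × 0.6 = 212.8 kPa
q_ult = 436.02 + 629.75 + 212.8 = 1278.6 kPa.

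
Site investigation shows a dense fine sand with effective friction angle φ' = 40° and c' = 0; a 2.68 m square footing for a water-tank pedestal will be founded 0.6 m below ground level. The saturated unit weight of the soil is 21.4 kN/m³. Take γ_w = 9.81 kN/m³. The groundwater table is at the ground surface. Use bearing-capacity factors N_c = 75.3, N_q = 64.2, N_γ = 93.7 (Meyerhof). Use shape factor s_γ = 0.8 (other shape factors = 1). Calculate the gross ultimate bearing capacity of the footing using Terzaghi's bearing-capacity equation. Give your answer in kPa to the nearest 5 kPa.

q_ult ≈ 1610 kPa

γ' = 21.4 − 9.81 = 11.59 kN/m³ (submerged throughout). q = 11.59 × 0.6 = 6.954 kPa; the same γ' applies in the ½γBN_γ term.
q·N_q = 6.954 × 64.2 = 446.45 kPa
0.5·γ·B·N_γ·s_γ = 0.5 × 11.59 × 2.68 × 93.7 × 0.8 = 1164.2 kPa
q_ult = 446.45 + 1164.2 = 1610.6 kPa.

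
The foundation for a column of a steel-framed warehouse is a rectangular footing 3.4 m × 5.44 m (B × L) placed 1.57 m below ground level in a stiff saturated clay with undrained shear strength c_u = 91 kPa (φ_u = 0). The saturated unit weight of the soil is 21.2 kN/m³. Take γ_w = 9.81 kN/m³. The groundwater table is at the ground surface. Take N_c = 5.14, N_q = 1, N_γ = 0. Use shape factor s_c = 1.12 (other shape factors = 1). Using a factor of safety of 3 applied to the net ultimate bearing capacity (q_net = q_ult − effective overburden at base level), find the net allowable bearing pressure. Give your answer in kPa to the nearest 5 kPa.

q_all(net) ≈ 175 kPa

γ' = 21.2 − 9.81 = 11.39 kN/m³ (submerged throughout). q = 11.39 × 1.57 = 17.882 kPa.
c·N_c·s_c = 91 × 5.14 × 1.12 = 523.87 kPa
q·N_q = 17.882 × 1 = 17.882 kPa
q_ult = 523.87 + 17.882 = 541.75 kPa.
Net ultimate: q_net = 541.75 − 17.882 = 523.87 kPa.
q_all(net) = 523.87 / 3 = 174.62 kPa.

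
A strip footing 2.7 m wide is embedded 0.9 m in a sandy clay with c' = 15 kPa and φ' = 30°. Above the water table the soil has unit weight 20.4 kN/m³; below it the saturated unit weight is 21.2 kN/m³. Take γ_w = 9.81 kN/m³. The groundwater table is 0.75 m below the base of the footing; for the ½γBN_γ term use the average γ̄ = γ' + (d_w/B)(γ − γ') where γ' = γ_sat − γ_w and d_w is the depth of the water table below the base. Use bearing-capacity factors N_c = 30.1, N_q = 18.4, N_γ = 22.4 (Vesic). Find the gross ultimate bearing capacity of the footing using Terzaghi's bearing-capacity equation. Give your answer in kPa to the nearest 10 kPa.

q_ult ≈ 1210 kPa

Overburden at base level: q = 20.4 × 0.9 = 18.36 kPa.
The water table is 0.75 m below the base (< B = 2.7 m), so the ½γBN_γ term uses γ̄ = γ' + (d_w/B)(γ − γ') = 11.39 + (0.75/2.7)(20.4 − 11.39) = 13.893 kN/m³.
Cohesion term c·N_c = 15 × 30.1 = 451.5 kPa; surcharge term q·N_q = 18.36 × 18.4 = 337.82 kPa; self-weight term 0.5·γ·B·N_γ = 0.5 × 13.893 × 2.7 × 22.4 = 420.12 kPa.
q_ult = 451.5 + 337.82 + 420.12 = 1209.4 kPa.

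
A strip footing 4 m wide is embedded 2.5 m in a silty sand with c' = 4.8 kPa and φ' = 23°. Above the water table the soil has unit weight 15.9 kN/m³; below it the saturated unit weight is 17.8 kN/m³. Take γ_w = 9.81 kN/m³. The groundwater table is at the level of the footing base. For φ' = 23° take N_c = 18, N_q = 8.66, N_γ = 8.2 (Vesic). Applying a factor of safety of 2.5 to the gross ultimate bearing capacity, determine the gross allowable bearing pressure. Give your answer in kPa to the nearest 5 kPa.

q_all ≈ 225 kPa

Overburden at base level: q = 15.9 × 2.5 = 39.75 kPa.
Below the base the soil is submerged, so the ½γBN_γ term uses γ' = 17.8 − 9.81 = 7.99 kN/m³.
Cohesion term c·N_c = 4.8 × 18 = 86.4 kPa; surcharge term q·N_q = 39.75 × 8.66 = 344.24 kPa; self-weight term 0.5·γ·B·N_γ = 0.5 × 7.99 × 4 × 8.2 = 131.04 kPa.
q_ult = 86.4 + 344.24 + 131.04 = 561.67 kPa.
q_all = q_ult / FS = 561.67 / 2.5 = 224.67 kPa.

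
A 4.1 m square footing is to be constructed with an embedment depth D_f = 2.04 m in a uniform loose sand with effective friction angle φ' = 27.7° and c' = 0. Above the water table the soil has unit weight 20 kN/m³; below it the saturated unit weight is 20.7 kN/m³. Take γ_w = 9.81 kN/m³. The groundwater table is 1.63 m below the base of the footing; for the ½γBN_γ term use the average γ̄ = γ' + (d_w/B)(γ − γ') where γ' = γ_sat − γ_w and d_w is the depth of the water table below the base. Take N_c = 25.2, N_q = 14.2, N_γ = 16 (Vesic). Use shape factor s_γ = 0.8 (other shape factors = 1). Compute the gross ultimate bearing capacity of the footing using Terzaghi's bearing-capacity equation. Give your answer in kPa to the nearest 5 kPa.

Effective surcharge at the founding depth q = γ·D_f = 20 × 2.04 = 40.8 kPa.
With d_w = 1.63 m < B, γ̄ = 10.89 + (1.63/4.1) × (20 − 10.89) = 14.512 kN/m³.
q_ult = q·N_q + 0.5·γ·B·N_γ·s_γ
     = 40.8 × 14.2 + 0.5 × 14.512 × 4.1 × 16 × 0.8
     = 579.36 + 380.79 = 960.15 kPa.

q_ult ≈ 960 kPa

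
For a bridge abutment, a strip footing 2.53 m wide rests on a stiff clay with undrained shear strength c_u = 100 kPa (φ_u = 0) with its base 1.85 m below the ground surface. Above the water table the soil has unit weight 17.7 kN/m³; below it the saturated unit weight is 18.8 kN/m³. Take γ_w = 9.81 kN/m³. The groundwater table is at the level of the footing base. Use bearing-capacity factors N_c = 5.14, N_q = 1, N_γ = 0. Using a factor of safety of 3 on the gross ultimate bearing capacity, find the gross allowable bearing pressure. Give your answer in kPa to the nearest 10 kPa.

q_all ≈ 180 kPa

Effective surcharge at the founding depth q = γ·D_f = 17.7 × 1.85 = 32.745 kPa.
q_ult = c·N_c + q·N_q
     = 100 × 5.14 + 32.745 × 1
     = 514 + 32.745 = 546.75 kPa.
q_all = 546.75 / 3 = 182.25 kPa.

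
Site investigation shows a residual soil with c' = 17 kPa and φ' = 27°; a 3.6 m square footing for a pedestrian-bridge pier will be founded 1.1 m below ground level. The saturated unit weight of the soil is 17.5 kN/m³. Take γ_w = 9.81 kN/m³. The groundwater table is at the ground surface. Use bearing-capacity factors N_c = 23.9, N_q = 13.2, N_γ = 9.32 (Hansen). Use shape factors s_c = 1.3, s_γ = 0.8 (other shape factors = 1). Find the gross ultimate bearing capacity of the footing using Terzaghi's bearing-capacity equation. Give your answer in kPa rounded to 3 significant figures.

Water table at ground surface, so effective unit weight γ' = 17.5 − 9.81 = 7.69 kN/m³ is used throughout; overburden q = 7.69 × 1.1 = 8.459 kPa; the same γ' applies in the ½γBN_γ term.
Cohesion term c·N_c·s_c = 17 × 23.9 × 1.3 = 528.19 kPa; surcharge term q·N_q = 8.459 × 13.2 = 111.66 kPa; self-weight term 0.5·γ·B·N_γ·s_γ = 0.5 × 7.69 × 3.6 × 9.32 × 0.8 = 103.21 kPa.
q_ult = 528.19 + 111.66 + 103.21 = 743.05 kPa.

q_ult ≈ 743 kPa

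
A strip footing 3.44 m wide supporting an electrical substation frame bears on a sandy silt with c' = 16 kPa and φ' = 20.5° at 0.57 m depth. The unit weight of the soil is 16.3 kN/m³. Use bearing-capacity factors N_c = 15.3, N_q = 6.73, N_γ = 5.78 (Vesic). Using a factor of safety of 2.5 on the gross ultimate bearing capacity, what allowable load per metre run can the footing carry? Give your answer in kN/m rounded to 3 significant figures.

q = γ·D_f = 16.3 × 0.57 = 9.291 kPa.
c·N_c = 16 × 15.3 = 244.8 kPa
q·N_q = 9.291 × 6.73 = 62.528 kPa
0.5·γ·B·N_γ = 0.5 × 16.3 × 3.44 × 5.78 = 162.05 kPa
q_ult = 244.8 + 62.528 + 162.05 = 469.38 kPa.
Gross allowable pressure q_all = 469.38 / 2.5 = 187.75 kPa.
Allowable wall load = q_all × B = 187.75 × 3.44 = 645.86 kN per metre run.

≈ 646 kN/m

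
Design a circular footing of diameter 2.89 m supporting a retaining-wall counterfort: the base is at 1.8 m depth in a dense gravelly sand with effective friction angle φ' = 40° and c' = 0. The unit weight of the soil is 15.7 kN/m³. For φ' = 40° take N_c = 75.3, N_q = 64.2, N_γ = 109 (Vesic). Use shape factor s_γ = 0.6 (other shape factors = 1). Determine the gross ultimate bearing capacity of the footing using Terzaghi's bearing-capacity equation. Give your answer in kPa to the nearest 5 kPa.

q_ult ≈ 3300 kPa

Effective surcharge at the founding depth q = γ·D_f = 15.7 × 1.8 = 28.26 kPa.
q_ult = q·N_q + 0.5·γ·B·N_γ·s_γ
     = 28.26 × 64.2 + 0.5 × 15.7 × 2.89 × 109 × 0.6
     = 1814.3 + 1483.7 = 3298 kPa.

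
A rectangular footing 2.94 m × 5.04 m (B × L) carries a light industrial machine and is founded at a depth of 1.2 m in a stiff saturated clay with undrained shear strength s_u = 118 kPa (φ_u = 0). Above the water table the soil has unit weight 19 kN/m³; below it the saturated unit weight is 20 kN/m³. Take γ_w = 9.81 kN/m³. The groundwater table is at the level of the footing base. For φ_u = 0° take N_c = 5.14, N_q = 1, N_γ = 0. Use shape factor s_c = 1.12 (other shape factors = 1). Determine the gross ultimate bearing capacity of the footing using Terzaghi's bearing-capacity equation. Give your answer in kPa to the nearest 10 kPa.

q_ult ≈ 700 kPa

q = γ·D_f = 19 × 1.2 = 22.8 kPa.
c·N_c·s_c = 118 × 5.14 × 1.12 = 679.3 kPa
q·N_q = 22.8 × 1 = 22.8 kPa
q_ult = 679.3 + 22.8 = 702.1 kPa.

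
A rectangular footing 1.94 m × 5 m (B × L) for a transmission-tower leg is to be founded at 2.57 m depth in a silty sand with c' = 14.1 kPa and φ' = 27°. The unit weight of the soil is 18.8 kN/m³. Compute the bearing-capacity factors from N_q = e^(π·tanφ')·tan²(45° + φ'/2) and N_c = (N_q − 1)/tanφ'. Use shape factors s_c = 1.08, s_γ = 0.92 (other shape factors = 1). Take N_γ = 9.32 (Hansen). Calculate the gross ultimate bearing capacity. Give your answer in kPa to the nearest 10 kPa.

q_ult ≈ 1160 kPa

tan27° = 0.5095, so N_q = e^(π×0.5095)·tan²(58.5°) = 4.957 × 2.663 = 13.2.
N_c = (13.2 − 1)/tan27° = 23.94.
q = γ·D_f = 18.8 × 2.57 = 48.316 kPa.
c·N_c·s_c = 14.1 × 23.942 × 1.08 = 364.59 kPa
q·N_q = 48.316 × 13.199 = 637.73 kPa
0.5·γ·B·N_γ·s_γ = 0.5 × 18.8 × 1.94 × 9.32 × 0.92 = 156.36 kPa
q_ult = 364.59 + 637.73 + 156.36 = 1158.7 kPa.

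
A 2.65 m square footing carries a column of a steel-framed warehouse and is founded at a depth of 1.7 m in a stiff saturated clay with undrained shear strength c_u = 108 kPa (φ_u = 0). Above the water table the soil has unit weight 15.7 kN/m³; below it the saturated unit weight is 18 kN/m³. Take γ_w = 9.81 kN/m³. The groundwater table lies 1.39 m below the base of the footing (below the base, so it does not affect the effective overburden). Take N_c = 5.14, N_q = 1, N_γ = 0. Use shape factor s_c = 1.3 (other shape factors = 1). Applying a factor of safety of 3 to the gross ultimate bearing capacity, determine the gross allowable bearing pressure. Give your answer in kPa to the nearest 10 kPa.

q_all ≈ 250 kPa

Effective surcharge at the founding depth q = γ·D_f = 15.7 × 1.7 = 26.69 kPa.
q_ult = c·N_c·s_c + q·N_q
     = 108 × 5.14 × 1.3 + 26.69 × 1
     = 721.66 + 26.69 = 748.35 kPa.
q_all = q_ult / FS = 748.35 / 3 = 249.45 kPa.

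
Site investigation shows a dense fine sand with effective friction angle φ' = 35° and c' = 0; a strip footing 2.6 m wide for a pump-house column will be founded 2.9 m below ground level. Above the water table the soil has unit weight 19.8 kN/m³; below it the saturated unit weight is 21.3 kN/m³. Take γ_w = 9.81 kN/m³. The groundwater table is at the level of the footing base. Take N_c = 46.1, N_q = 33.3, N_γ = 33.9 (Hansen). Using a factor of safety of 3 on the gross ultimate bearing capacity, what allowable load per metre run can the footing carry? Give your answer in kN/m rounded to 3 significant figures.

≈ 2100 kN/m

Effective surcharge at the founding depth q = γ·D_f = 19.8 × 2.9 = 57.42 kPa.
The water table coincides with the base, so in the self-weight term γ → γ' = 11.49 kN/m³.
q_ult = q·N_q + 0.5·γ·B·N_γ
     = 57.42 × 33.3 + 0.5 × 11.49 × 2.6 × 33.9
     = 1912.1 + 506.36 = 2418.5 kPa.
Gross allowable pressure q_all = 2418.5 / 3 = 806.15 kPa.
Allowable wall load = q_all × B = 806.15 × 2.6 = 2096 kN per metre run.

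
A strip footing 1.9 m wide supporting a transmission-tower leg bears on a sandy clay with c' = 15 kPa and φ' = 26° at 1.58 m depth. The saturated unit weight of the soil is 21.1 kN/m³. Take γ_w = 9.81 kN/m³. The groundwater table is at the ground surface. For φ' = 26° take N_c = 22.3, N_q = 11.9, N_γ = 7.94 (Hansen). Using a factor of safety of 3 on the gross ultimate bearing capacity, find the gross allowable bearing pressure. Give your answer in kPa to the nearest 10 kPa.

Water table at ground surface, so effective unit weight γ' = 21.1 − 9.81 = 11.29 kN/m³ is used throughout; overburden q = 11.29 × 1.58 = 17.838 kPa; the same γ' applies in the ½γBN_γ term.
Cohesion term c·N_c = 15 × 22.3 = 334.5 kPa; surcharge term q·N_q = 17.838 × 11.9 = 212.27 kPa; self-weight term 0.5·γ·B·N_γ = 0.5 × 11.29 × 1.9 × 7.94 = 85.16 kPa.
q_ult = 334.5 + 212.27 + 85.16 = 631.94 kPa.
q_all = 631.94 / 3 = 210.65 kPa.

q_all ≈ 210 kPa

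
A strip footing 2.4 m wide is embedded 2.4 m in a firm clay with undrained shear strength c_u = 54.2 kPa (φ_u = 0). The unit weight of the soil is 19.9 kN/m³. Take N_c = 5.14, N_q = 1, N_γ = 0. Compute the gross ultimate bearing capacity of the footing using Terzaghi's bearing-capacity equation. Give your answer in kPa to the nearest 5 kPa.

q = γ·D_f = 19.9 × 2.4 = 47.76 kPa.
c·N_c = 54.2 × 5.14 = 278.59 kPa
q·N_q = 47.76 × 1 = 47.76 kPa
q_ult = 278.59 + 47.76 = 326.35 kPa.

q_ult ≈ 325 kPa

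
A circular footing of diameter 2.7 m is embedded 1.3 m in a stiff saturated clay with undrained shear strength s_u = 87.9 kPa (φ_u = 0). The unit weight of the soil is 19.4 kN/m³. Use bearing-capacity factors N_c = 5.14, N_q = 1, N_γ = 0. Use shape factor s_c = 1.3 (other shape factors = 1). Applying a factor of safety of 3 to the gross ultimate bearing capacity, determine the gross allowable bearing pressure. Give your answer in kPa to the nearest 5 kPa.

Effective surcharge at the founding depth q = γ·D_f = 19.4 × 1.3 = 25.22 kPa.
q_ult = c·N_c·s_c + q·N_q
     = 87.9 × 5.14 × 1.3 + 25.22 × 1
     = 587.35 + 25.22 = 612.57 kPa.
q_all = q_ult / FS = 612.57 / 3 = 204.19 kPa.

q_all ≈ 205 kPa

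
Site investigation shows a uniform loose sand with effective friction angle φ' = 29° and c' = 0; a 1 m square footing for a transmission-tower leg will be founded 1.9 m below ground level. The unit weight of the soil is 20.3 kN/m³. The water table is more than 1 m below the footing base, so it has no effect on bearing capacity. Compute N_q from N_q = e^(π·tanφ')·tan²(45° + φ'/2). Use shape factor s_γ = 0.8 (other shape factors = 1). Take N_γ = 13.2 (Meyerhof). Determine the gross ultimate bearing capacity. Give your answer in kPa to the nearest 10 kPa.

tan29° = 0.5543, so N_q = e^(π×0.5543)·tan²(59.5°) = 5.705 × 2.882 = 16.44.
Effective surcharge at the founding depth q = γ·D_f = 20.3 × 1.9 = 38.57 kPa.
q_ult = q·N_q + 0.5·γ·B·N_γ·s_γ
     = 38.57 × 16.443 + 0.5 × 20.3 × 1 × 13.2 × 0.8
     = 634.22 + 107.18 = 741.4 kPa.

q_ult ≈ 740 kPa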